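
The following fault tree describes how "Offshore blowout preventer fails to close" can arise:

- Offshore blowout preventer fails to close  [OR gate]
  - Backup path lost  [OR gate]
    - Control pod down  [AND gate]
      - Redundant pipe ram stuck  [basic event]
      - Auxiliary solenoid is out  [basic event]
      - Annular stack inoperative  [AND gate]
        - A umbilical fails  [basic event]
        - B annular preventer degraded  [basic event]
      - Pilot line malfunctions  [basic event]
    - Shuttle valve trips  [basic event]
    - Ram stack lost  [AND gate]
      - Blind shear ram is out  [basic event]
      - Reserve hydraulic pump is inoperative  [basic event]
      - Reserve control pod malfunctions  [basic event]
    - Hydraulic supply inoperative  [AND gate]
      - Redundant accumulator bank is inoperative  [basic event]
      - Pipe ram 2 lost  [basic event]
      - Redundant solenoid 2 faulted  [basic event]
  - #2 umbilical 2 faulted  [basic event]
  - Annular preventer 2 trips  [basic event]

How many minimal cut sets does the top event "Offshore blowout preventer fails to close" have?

Annular stack inoperative [AND]: one cut set from each child combined → 1 × 1 = 1 cut set(s).
Control pod down [AND]: one cut set from each child combined → 1 × 1 × 1 × 1 = 1 cut set(s).
Ram stack lost [AND]: one cut set from each child combined → 1 × 1 × 1 = 1 cut set(s).
Hydraulic supply inoperative [AND]: one cut set from each child combined → 1 × 1 × 1 = 1 cut set(s).
Backup path lost [OR]: union of children's cut sets → 4 cut set(s).
Offshore blowout preventer fails to close [OR]: union of children's cut sets → 6 cut set(s).
Minimal cut sets: {A umbilical fails, Auxiliary solenoid is out, B annular preventer degraded, Pilot line malfunctions, Redundant pipe ram stuck}; {Shuttle valve trips}; {Blind shear ram is out, Reserve control pod malfunctions, Reserve hydraulic pump is inoperative}; {Pipe ram 2 lost, Redundant accumulator bank is inoperative, Redundant solenoid 2 faulted}; {#2 umbilical 2 faulted}; {Annular preventer 2 trips}.

6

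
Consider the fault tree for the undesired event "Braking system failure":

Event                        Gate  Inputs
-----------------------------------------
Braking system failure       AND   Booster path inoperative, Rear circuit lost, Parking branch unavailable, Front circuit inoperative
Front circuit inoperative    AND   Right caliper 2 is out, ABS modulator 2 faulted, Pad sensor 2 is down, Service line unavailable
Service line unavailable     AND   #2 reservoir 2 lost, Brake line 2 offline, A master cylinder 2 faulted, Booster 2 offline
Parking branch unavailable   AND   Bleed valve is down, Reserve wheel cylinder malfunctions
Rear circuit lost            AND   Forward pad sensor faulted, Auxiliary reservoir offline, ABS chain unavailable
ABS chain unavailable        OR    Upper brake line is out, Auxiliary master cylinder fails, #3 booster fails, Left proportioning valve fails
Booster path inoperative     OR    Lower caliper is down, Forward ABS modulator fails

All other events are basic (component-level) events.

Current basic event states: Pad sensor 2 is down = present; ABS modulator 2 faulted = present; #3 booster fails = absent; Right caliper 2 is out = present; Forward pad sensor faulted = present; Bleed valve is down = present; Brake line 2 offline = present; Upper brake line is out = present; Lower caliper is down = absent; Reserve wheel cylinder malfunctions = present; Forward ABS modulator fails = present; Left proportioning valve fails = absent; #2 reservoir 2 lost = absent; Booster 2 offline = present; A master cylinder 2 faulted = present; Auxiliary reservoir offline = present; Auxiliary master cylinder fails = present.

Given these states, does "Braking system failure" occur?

No

Booster path inoperative [OR]: Lower caliper is down=not, Forward ABS modulator fails=occurs → at least one input occurs → occurs.
ABS chain unavailable [OR]: Upper brake line is out=occurs, Auxiliary master cylinder fails=occurs, #3 booster fails=not, Left proportioning valve fails=not → at least one input occurs → occurs.
Rear circuit lost [AND]: Forward pad sensor faulted=occurs, Auxiliary reservoir offline=occurs, ABS chain unavailable=occurs → all inputs occur → occurs.
Parking branch unavailable [AND]: Bleed valve is down=occurs, Reserve wheel cylinder malfunctions=occurs → all inputs occur → occurs.
Service line unavailable [AND]: #2 reservoir 2 lost=not, Brake line 2 offline=occurs, A master cylinder 2 faulted=occurs, Booster 2 offline=occurs → not all inputs occur → does not occur.
Front circuit inoperative [AND]: Right caliper 2 is out=occurs, ABS modulator 2 faulted=occurs, Pad sensor 2 is down=occurs, Service line unavailable=not → not all inputs occur → does not occur.
Braking system failure [AND]: Booster path inoperative=occurs, Rear circuit lost=occurs, Parking branch unavailable=occurs, Front circuit inoperative=not → not all inputs occur → does not occur.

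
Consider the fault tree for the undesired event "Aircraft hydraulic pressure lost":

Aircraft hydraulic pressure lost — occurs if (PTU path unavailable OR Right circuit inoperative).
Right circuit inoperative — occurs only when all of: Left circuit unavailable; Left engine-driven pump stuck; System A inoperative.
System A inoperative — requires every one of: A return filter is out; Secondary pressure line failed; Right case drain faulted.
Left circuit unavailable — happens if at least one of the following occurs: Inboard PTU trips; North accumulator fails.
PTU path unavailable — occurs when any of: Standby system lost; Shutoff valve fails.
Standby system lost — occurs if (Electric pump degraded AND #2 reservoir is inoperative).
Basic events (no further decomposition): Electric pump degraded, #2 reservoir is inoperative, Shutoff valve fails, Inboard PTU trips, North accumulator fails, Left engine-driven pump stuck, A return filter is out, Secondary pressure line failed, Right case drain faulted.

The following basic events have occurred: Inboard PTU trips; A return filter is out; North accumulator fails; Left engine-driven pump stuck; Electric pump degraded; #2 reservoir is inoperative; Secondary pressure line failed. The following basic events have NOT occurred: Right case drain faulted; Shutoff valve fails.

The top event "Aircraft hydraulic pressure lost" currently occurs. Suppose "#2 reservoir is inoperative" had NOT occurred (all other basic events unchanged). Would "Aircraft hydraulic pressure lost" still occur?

Counterfactual: set "#2 reservoir is inoperative" to not occurred.
Standby system lost [AND]: Electric pump degraded=occurs, #2 reservoir is inoperative=not → not all inputs occur → does not occur.
PTU path unavailable [OR]: Standby system lost=not, Shutoff valve fails=not → no input occurs → does not occur.
Left circuit unavailable [OR]: Inboard PTU trips=occurs, North accumulator fails=occurs → at least one input occurs → occurs.
System A inoperative [AND]: A return filter is out=occurs, Secondary pressure line failed=occurs, Right case drain faulted=not → not all inputs occur → does not occur.
Right circuit inoperative [AND]: Left circuit unavailable=occurs, Left engine-driven pump stuck=occurs, System A inoperative=not → not all inputs occur → does not occur.
Aircraft hydraulic pressure lost [OR]: PTU path unavailable=not, Right circuit inoperative=not → no input occurs → does not occur.

No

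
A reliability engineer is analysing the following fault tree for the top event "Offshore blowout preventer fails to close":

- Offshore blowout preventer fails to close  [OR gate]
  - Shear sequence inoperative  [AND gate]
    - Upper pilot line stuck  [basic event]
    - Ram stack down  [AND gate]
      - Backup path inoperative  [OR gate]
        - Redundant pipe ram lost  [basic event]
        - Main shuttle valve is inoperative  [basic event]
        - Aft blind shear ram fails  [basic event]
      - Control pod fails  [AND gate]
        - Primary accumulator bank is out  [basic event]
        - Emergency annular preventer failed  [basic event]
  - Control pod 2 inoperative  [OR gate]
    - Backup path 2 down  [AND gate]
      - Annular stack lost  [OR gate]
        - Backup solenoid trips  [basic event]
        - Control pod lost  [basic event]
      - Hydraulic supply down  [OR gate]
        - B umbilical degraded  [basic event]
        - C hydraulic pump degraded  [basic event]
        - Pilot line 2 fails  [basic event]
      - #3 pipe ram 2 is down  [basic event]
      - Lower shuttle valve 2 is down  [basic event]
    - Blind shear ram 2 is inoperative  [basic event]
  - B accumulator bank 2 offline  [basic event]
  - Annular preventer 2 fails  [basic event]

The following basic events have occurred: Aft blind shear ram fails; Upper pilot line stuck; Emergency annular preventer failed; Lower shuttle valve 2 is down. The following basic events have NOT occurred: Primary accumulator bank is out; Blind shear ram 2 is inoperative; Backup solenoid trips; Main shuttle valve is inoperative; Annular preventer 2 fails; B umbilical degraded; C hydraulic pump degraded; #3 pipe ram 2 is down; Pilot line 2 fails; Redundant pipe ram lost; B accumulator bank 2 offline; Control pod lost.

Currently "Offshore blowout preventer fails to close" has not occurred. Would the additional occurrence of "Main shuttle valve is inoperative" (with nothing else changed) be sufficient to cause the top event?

Counterfactual: set "Main shuttle valve is inoperative" to occurred.
Backup path inoperative [OR]: Redundant pipe ram lost=not, Main shuttle valve is inoperative=occurs, Aft blind shear ram fails=occurs → at least one input occurs → occurs.
Control pod fails [AND]: Primary accumulator bank is out=not, Emergency annular preventer failed=occurs → not all inputs occur → does not occur.
Ram stack down [AND]: Backup path inoperative=occurs, Control pod fails=not → not all inputs occur → does not occur.
Shear sequence inoperative [AND]: Upper pilot line stuck=occurs, Ram stack down=not → not all inputs occur → does not occur.
Annular stack lost [OR]: Backup solenoid trips=not, Control pod lost=not → no input occurs → does not occur.
Hydraulic supply down [OR]: B umbilical degraded=not, C hydraulic pump degraded=not, Pilot line 2 fails=not → no input occurs → does not occur.
Backup path 2 down [AND]: Annular stack lost=not, Hydraulic supply down=not, #3 pipe ram 2 is down=not, Lower shuttle valve 2 is down=occurs → not all inputs occur → does not occur.
Control pod 2 inoperative [OR]: Backup path 2 down=not, Blind shear ram 2 is inoperative=not → no input occurs → does not occur.
Offshore blowout preventer fails to close [OR]: Shear sequence inoperative=not, Control pod 2 inoperative=not, B accumulator bank 2 offline=not, Annular preventer 2 fails=not → no input occurs → does not occur.

No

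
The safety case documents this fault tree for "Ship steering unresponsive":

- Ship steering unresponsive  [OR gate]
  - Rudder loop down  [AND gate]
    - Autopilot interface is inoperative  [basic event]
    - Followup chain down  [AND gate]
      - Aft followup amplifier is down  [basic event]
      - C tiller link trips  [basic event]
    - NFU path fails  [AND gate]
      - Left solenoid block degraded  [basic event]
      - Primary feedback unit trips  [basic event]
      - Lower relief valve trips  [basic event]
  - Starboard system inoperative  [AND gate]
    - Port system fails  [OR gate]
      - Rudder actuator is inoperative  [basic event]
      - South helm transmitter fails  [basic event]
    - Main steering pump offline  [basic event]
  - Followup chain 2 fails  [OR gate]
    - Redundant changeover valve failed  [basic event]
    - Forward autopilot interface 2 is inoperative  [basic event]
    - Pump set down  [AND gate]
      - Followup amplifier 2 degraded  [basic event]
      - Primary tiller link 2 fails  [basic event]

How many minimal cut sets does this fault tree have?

6

Followup chain down [AND]: one cut set from each child combined → 1 × 1 = 1 cut set(s).
NFU path fails [AND]: one cut set from each child combined → 1 × 1 × 1 = 1 cut set(s).
Rudder loop down [AND]: one cut set from each child combined → 1 × 1 × 1 = 1 cut set(s).
Port system fails [OR]: union of children's cut sets → 2 cut set(s).
Starboard system inoperative [AND]: one cut set from each child combined → 2 × 1 = 2 cut set(s).
Pump set down [AND]: one cut set from each child combined → 1 × 1 = 1 cut set(s).
Followup chain 2 fails [OR]: union of children's cut sets → 3 cut set(s).
Ship steering unresponsive [OR]: union of children's cut sets → 6 cut set(s).
Minimal cut sets: {Aft followup amplifier is down, Autopilot interface is inoperative, C tiller link trips, Left solenoid block degraded, Lower relief valve trips, Primary feedback unit trips}; {Main steering pump offline, Rudder actuator is inoperative}; {Main steering pump offline, South helm transmitter fails}; {Redundant changeover valve failed}; {Forward autopilot interface 2 is inoperative}; {Followup amplifier 2 degraded, Primary tiller link 2 fails}.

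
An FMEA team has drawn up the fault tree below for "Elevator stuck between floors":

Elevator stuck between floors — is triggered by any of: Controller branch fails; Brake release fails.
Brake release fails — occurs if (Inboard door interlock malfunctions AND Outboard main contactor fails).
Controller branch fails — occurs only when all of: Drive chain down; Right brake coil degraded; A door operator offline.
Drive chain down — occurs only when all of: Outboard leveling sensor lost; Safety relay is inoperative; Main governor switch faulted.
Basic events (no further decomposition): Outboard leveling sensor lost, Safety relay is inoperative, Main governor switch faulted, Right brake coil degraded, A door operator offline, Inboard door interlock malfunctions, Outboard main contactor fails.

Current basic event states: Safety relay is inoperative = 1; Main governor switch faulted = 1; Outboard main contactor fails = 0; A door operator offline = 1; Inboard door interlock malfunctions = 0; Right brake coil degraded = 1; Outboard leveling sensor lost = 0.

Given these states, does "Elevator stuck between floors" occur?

Drive chain down [AND]: Outboard leveling sensor lost=not, Safety relay is inoperative=occurs, Main governor switch faulted=occurs → not all inputs occur → does not occur.
Controller branch fails [AND]: Drive chain down=not, Right brake coil degraded=occurs, A door operator offline=occurs → not all inputs occur → does not occur.
Brake release fails [AND]: Inboard door interlock malfunctions=not, Outboard main contactor fails=not → not all inputs occur → does not occur.
Elevator stuck between floors [OR]: Controller branch fails=not, Brake release fails=not → no input occurs → does not occur.

No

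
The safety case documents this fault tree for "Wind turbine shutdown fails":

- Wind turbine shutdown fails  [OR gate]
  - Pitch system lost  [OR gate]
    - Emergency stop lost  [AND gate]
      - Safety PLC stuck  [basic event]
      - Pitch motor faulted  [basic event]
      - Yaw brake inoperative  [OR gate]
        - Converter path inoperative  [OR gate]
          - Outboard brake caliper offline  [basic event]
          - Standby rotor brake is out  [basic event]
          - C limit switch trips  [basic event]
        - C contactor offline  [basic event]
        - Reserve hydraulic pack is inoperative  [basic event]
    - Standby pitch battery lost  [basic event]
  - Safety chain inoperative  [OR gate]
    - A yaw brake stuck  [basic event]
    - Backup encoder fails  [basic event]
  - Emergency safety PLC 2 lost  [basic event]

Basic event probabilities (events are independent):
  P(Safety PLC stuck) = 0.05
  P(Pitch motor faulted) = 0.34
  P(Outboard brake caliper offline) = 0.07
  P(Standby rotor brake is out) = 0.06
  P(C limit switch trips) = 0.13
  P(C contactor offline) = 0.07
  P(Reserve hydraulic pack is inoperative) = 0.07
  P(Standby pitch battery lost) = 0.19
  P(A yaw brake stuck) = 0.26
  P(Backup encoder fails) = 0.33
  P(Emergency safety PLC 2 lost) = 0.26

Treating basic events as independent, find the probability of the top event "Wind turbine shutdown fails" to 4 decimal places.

P(Converter path inoperative) [OR] = 1 − (1−0.07) × (1−0.06) × (1−0.13) = 0.239446
P(Yaw brake inoperative) [OR] = 1 − (1−0.239446) × (1−0.07) × (1−0.07) = 0.342197
P(Emergency stop lost) [AND] = 0.05 × 0.34 × 0.342197 = 0.005817
P(Pitch system lost) [OR] = 1 − (1−0.005817) × (1−0.19) = 0.194712
P(Safety chain inoperative) [OR] = 1 − (1−0.26) × (1−0.33) = 0.504200
P(Wind turbine shutdown fails) [OR] = 1 − (1−0.194712) × (1−0.504200) × (1−0.26) = 0.704546
Rounded to 4 decimal places: P(Wind turbine shutdown fails) ≈ 0.7045.

0.7045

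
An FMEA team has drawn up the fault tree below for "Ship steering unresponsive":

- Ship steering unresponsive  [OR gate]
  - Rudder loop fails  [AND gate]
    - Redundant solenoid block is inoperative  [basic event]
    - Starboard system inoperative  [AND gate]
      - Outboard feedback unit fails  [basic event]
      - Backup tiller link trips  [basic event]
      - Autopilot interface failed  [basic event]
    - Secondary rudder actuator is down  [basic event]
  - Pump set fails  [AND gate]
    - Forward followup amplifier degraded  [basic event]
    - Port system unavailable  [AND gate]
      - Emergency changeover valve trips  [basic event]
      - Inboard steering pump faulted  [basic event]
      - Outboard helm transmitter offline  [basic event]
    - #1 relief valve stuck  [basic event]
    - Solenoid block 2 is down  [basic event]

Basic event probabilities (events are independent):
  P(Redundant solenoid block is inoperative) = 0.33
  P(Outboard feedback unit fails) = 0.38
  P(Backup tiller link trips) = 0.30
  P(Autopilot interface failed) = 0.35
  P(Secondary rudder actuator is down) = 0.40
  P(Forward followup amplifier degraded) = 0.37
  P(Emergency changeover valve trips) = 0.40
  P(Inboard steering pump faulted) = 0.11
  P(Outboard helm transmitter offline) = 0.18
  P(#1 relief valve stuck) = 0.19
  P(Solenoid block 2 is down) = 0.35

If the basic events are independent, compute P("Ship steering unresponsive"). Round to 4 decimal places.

0.0055

P(Starboard system inoperative) [AND] = 0.38 × 0.30 × 0.35 = 0.039900
P(Rudder loop fails) [AND] = 0.33 × 0.039900 × 0.40 = 0.005267
P(Port system unavailable) [AND] = 0.40 × 0.11 × 0.18 = 0.007920
P(Pump set fails) [AND] = 0.37 × 0.007920 × 0.19 × 0.35 = 0.000195
P(Ship steering unresponsive) [OR] = 1 − (1−0.005267) × (1−0.000195) = 0.005461
Rounded to 4 decimal places: P(Ship steering unresponsive) ≈ 0.0055.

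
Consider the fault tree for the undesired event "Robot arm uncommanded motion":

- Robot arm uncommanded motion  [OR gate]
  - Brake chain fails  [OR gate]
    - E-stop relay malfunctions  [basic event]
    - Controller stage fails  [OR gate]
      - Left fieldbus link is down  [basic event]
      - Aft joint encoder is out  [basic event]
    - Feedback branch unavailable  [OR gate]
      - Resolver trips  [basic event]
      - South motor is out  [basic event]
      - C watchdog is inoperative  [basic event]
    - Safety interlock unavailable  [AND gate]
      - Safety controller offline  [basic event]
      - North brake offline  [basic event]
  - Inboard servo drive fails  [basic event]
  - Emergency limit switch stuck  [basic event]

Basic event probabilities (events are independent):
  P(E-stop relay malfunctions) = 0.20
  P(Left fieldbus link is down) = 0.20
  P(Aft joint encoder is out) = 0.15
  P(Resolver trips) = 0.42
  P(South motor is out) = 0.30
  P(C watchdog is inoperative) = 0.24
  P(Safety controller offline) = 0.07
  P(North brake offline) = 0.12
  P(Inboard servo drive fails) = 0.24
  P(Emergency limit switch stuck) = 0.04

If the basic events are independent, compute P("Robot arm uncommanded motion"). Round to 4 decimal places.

0.8786

P(Controller stage fails) [OR] = 1 − (1−0.20) × (1−0.15) = 0.320000
P(Feedback branch unavailable) [OR] = 1 − (1−0.42) × (1−0.30) × (1−0.24) = 0.691440
P(Safety interlock unavailable) [AND] = 0.07 × 0.12 = 0.008400
P(Brake chain fails) [OR] = 1 − (1−0.20) × (1−0.320000) × (1−0.691440) × (1−0.008400) = 0.833553
P(Robot arm uncommanded motion) [OR] = 1 − (1−0.833553) × (1−0.24) × (1−0.04) = 0.878560
Rounded to 4 decimal places: P(Robot arm uncommanded motion) ≈ 0.8786.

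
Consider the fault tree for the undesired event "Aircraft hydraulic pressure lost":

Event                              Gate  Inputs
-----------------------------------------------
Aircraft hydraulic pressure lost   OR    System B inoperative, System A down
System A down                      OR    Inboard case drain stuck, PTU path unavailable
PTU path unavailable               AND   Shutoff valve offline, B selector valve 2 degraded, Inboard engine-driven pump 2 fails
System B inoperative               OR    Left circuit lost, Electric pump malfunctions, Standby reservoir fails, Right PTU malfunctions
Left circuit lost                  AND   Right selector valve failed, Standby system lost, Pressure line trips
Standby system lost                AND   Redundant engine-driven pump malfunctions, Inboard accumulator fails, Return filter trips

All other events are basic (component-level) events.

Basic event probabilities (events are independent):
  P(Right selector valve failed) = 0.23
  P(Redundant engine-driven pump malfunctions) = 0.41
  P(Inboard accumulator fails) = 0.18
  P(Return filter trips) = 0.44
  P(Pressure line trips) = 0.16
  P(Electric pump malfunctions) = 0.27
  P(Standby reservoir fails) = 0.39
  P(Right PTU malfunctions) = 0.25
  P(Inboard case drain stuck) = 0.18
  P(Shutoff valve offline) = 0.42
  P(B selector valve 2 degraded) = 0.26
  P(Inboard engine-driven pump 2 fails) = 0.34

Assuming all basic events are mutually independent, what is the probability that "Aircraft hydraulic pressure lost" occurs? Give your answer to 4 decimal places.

P(Standby system lost) [AND] = 0.41 × 0.18 × 0.44 = 0.032472
P(Left circuit lost) [AND] = 0.23 × 0.032472 × 0.16 = 0.001195
P(System B inoperative) [OR] = 1 − (1−0.001195) × (1−0.27) × (1−0.39) × (1−0.25) = 0.666424
P(PTU path unavailable) [AND] = 0.42 × 0.26 × 0.34 = 0.037128
P(System A down) [OR] = 1 − (1−0.18) × (1−0.037128) = 0.210445
P(Aircraft hydraulic pressure lost) [OR] = 1 − (1−0.666424) × (1−0.210445) = 0.736623
Rounded to 4 decimal places: P(Aircraft hydraulic pressure lost) ≈ 0.7366.

0.7366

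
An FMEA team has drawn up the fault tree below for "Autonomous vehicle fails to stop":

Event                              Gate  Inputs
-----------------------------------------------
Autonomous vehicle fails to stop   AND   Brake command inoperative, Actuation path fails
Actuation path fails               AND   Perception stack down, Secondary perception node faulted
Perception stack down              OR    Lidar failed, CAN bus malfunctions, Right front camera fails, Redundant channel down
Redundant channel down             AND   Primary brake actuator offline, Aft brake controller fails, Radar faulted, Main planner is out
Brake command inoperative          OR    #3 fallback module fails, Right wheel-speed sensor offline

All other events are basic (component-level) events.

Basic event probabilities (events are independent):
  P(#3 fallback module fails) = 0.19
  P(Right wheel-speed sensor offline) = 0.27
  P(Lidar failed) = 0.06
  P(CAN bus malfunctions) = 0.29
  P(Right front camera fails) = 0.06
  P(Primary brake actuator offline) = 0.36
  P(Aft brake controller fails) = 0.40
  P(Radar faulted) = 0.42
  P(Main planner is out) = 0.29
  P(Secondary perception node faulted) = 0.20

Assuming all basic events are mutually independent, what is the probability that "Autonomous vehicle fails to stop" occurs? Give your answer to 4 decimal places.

P(Brake command inoperative) [OR] = 1 − (1−0.19) × (1−0.27) = 0.408700
P(Redundant channel down) [AND] = 0.36 × 0.40 × 0.42 × 0.29 = 0.017539
P(Perception stack down) [OR] = 1 − (1−0.06) × (1−0.29) × (1−0.06) × (1−0.017539) = 0.383647
P(Actuation path fails) [AND] = 0.383647 × 0.20 = 0.076729
P(Autonomous vehicle fails to stop) [AND] = 0.408700 × 0.076729 = 0.031359
Rounded to 4 decimal places: P(Autonomous vehicle fails to stop) ≈ 0.0314.

0.0314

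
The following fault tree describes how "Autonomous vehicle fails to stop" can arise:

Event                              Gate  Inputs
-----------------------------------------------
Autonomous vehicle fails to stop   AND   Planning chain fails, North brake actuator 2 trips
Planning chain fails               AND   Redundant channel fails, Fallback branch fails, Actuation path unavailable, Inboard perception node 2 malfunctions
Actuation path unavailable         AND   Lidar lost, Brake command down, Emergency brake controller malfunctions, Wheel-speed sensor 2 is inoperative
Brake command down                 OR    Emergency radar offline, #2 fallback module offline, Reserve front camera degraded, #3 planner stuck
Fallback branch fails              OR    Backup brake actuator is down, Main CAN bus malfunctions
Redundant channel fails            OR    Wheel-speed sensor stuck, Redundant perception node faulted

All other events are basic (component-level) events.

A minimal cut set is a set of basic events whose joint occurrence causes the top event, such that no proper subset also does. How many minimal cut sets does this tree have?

Redundant channel fails [OR]: union of children's cut sets → 2 cut set(s).
Fallback branch fails [OR]: union of children's cut sets → 2 cut set(s).
Brake command down [OR]: union of children's cut sets → 4 cut set(s).
Actuation path unavailable [AND]: one cut set from each child combined → 1 × 4 × 1 × 1 = 4 cut set(s).
Planning chain fails [AND]: one cut set from each child combined → 2 × 2 × 4 × 1 = 16 cut set(s).
Autonomous vehicle fails to stop [AND]: one cut set from each child combined → 16 × 1 = 16 cut set(s).

16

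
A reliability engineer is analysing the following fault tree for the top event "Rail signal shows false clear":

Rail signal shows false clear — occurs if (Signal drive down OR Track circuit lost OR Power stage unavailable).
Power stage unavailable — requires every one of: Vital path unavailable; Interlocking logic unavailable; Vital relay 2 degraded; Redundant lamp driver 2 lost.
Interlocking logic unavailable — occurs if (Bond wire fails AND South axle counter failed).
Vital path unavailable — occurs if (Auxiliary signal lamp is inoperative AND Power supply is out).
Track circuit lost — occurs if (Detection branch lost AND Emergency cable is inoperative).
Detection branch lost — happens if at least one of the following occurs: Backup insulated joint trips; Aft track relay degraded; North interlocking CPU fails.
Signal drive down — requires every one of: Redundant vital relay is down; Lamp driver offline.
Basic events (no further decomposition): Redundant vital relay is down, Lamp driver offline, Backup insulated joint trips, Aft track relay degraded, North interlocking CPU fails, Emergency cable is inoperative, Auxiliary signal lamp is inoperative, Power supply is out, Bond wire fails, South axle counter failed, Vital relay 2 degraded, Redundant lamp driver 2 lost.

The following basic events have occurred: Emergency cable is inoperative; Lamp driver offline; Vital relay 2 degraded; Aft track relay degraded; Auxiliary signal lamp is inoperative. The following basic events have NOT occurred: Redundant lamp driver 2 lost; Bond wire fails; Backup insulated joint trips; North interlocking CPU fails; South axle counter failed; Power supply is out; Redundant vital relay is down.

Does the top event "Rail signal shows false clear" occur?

Yes

Signal drive down [AND]: Redundant vital relay is down=not, Lamp driver offline=occurs → not all inputs occur → does not occur.
Detection branch lost [OR]: Backup insulated joint trips=not, Aft track relay degraded=occurs, North interlocking CPU fails=not → at least one input occurs → occurs.
Track circuit lost [AND]: Detection branch lost=occurs, Emergency cable is inoperative=occurs → all inputs occur → occurs.
Vital path unavailable [AND]: Auxiliary signal lamp is inoperative=occurs, Power supply is out=not → not all inputs occur → does not occur.
Interlocking logic unavailable [AND]: Bond wire fails=not, South axle counter failed=not → not all inputs occur → does not occur.
Power stage unavailable [AND]: Vital path unavailable=not, Interlocking logic unavailable=not, Vital relay 2 degraded=occurs, Redundant lamp driver 2 lost=not → not all inputs occur → does not occur.
Rail signal shows false clear [OR]: Signal drive down=not, Track circuit lost=occurs, Power stage unavailable=not → at least one input occurs → occurs.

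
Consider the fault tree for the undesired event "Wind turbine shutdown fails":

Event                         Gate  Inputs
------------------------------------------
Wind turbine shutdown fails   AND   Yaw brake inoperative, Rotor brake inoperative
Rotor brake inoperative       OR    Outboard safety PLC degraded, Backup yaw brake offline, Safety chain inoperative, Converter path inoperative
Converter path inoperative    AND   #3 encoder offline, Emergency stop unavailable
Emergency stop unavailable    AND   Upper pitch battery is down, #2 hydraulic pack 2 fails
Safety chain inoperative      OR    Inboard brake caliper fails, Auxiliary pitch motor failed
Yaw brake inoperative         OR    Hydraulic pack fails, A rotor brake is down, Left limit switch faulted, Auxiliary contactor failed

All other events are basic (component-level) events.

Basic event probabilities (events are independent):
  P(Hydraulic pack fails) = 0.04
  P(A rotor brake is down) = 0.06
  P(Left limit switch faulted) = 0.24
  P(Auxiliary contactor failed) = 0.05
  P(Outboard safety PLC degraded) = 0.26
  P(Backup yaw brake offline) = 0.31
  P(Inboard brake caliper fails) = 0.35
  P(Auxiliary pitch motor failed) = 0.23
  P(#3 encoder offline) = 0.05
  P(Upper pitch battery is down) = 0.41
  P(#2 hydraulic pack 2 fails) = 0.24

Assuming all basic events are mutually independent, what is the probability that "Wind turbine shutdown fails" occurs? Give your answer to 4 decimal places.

P(Yaw brake inoperative) [OR] = 1 − (1−0.04) × (1−0.06) × (1−0.24) × (1−0.05) = 0.348467
P(Safety chain inoperative) [OR] = 1 − (1−0.35) × (1−0.23) = 0.499500
P(Emergency stop unavailable) [AND] = 0.41 × 0.24 = 0.098400
P(Converter path inoperative) [AND] = 0.05 × 0.098400 = 0.004920
P(Rotor brake inoperative) [OR] = 1 − (1−0.26) × (1−0.31) × (1−0.499500) × (1−0.004920) = 0.745702
P(Wind turbine shutdown fails) [AND] = 0.348467 × 0.745702 = 0.259853
Rounded to 4 decimal places: P(Wind turbine shutdown fails) ≈ 0.2599.

0.2599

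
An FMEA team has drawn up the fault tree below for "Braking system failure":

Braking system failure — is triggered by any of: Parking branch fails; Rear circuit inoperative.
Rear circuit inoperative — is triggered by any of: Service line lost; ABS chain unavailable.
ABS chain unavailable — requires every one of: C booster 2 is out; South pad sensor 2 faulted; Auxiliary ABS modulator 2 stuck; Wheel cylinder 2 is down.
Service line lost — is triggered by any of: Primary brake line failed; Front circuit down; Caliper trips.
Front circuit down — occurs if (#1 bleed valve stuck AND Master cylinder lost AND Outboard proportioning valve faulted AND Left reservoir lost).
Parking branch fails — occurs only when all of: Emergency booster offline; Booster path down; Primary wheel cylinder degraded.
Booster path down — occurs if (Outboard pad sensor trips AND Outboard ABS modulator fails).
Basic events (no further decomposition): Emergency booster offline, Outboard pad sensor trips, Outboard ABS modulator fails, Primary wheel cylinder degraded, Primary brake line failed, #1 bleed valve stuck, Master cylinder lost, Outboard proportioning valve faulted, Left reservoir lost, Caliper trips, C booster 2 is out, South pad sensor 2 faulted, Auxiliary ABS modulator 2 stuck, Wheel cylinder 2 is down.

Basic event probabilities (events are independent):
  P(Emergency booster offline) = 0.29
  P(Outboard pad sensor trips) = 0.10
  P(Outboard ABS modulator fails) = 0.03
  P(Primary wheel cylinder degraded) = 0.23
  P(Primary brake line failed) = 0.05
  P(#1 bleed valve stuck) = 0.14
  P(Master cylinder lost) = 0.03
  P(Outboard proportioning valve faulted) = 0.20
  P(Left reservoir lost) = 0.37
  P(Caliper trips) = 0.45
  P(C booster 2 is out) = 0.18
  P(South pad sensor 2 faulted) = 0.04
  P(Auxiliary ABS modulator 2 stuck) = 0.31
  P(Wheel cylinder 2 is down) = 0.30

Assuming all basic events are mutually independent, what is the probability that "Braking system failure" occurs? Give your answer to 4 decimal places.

P(Booster path down) [AND] = 0.10 × 0.03 = 0.003000
P(Parking branch fails) [AND] = 0.29 × 0.003000 × 0.23 = 0.000200
P(Front circuit down) [AND] = 0.14 × 0.03 × 0.20 × 0.37 = 0.000311
P(Service line lost) [OR] = 1 − (1−0.05) × (1−0.000311) × (1−0.45) = 0.477662
P(ABS chain unavailable) [AND] = 0.18 × 0.04 × 0.31 × 0.30 = 0.000670
P(Rear circuit inoperative) [OR] = 1 − (1−0.477662) × (1−0.000670) = 0.478012
P(Braking system failure) [OR] = 1 − (1−0.000200) × (1−0.478012) = 0.478116
Rounded to 4 decimal places: P(Braking system failure) ≈ 0.4781.

0.4781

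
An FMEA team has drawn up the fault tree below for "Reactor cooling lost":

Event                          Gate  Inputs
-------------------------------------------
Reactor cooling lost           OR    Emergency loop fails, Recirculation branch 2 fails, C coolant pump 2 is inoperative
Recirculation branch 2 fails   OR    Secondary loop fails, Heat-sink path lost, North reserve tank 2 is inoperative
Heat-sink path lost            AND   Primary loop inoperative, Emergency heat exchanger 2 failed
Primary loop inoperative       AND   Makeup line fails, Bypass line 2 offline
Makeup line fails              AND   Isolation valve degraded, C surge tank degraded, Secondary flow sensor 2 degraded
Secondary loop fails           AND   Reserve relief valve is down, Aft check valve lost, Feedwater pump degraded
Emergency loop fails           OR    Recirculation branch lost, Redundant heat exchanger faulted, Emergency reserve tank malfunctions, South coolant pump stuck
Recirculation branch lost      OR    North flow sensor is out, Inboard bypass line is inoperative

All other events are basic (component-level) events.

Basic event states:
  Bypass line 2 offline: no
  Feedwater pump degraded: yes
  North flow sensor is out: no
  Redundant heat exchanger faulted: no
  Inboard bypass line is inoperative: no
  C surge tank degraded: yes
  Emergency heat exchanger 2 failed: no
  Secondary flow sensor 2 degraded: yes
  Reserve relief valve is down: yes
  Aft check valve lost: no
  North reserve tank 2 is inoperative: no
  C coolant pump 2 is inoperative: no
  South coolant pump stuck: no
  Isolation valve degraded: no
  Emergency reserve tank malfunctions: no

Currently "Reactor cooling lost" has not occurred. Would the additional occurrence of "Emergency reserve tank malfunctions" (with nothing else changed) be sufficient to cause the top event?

Yes

Counterfactual: set "Emergency reserve tank malfunctions" to occurred.
Recirculation branch lost [OR]: North flow sensor is out=not, Inboard bypass line is inoperative=not → no input occurs → does not occur.
Emergency loop fails [OR]: Recirculation branch lost=not, Redundant heat exchanger faulted=not, Emergency reserve tank malfunctions=occurs, South coolant pump stuck=not → at least one input occurs → occurs.
Secondary loop fails [AND]: Reserve relief valve is down=occurs, Aft check valve lost=not, Feedwater pump degraded=occurs → not all inputs occur → does not occur.
Makeup line fails [AND]: Isolation valve degraded=not, C surge tank degraded=occurs, Secondary flow sensor 2 degraded=occurs → not all inputs occur → does not occur.
Primary loop inoperative [AND]: Makeup line fails=not, Bypass line 2 offline=not → not all inputs occur → does not occur.
Heat-sink path lost [AND]: Primary loop inoperative=not, Emergency heat exchanger 2 failed=not → not all inputs occur → does not occur.
Recirculation branch 2 fails [OR]: Secondary loop fails=not, Heat-sink path lost=not, North reserve tank 2 is inoperative=not → no input occurs → does not occur.
Reactor cooling lost [OR]: Emergency loop fails=occurs, Recirculation branch 2 fails=not, C coolant pump 2 is inoperative=not → at least one input occurs → occurs.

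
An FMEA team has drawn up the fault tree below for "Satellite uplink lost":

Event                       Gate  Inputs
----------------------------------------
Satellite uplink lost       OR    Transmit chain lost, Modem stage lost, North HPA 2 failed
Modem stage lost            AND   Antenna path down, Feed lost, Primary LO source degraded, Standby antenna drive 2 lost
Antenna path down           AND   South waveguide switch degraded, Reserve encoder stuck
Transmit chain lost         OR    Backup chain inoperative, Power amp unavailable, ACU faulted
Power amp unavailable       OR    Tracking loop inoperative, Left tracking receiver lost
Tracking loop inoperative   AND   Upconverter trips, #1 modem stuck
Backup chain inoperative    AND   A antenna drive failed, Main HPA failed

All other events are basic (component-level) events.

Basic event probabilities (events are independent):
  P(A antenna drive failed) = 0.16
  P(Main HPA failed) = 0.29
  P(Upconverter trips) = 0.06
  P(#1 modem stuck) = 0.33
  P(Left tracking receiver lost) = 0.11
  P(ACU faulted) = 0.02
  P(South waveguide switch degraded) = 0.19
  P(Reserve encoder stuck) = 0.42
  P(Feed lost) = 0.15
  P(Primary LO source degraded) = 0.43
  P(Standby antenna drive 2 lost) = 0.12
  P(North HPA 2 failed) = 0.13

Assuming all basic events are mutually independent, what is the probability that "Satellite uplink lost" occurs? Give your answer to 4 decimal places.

P(Backup chain inoperative) [AND] = 0.16 × 0.29 = 0.046400
P(Tracking loop inoperative) [AND] = 0.06 × 0.33 = 0.019800
P(Power amp unavailable) [OR] = 1 − (1−0.019800) × (1−0.11) = 0.127622
P(Transmit chain lost) [OR] = 1 − (1−0.046400) × (1−0.127622) × (1−0.02) = 0.184738
P(Antenna path down) [AND] = 0.19 × 0.42 = 0.079800
P(Modem stage lost) [AND] = 0.079800 × 0.15 × 0.43 × 0.12 = 0.000618
P(Satellite uplink lost) [OR] = 1 − (1−0.184738) × (1−0.000618) × (1−0.13) = 0.291160
Rounded to 4 decimal places: P(Satellite uplink lost) ≈ 0.2912.

0.2912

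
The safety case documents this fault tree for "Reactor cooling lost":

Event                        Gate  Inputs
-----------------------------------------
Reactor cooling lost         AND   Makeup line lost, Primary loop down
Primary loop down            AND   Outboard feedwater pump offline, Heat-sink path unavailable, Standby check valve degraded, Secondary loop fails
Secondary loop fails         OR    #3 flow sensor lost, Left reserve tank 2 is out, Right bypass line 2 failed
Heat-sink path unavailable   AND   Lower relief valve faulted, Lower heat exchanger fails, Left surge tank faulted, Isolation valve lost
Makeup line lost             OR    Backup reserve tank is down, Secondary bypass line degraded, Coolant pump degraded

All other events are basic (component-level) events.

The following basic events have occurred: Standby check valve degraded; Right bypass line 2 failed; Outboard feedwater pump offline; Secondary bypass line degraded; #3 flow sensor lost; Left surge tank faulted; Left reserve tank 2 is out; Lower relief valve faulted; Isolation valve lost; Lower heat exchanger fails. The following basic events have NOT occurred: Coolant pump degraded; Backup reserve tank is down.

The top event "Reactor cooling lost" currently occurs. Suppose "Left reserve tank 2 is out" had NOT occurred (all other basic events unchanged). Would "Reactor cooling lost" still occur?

Yes

Counterfactual: set "Left reserve tank 2 is out" to not occurred.
Makeup line lost [OR]: Backup reserve tank is down=not, Secondary bypass line degraded=occurs, Coolant pump degraded=not → at least one input occurs → occurs.
Heat-sink path unavailable [AND]: Lower relief valve faulted=occurs, Lower heat exchanger fails=occurs, Left surge tank faulted=occurs, Isolation valve lost=occurs → all inputs occur → occurs.
Secondary loop fails [OR]: #3 flow sensor lost=occurs, Left reserve tank 2 is out=not, Right bypass line 2 failed=occurs → at least one input occurs → occurs.
Primary loop down [AND]: Outboard feedwater pump offline=occurs, Heat-sink path unavailable=occurs, Standby check valve degraded=occurs, Secondary loop fails=occurs → all inputs occur → occurs.
Reactor cooling lost [AND]: Makeup line lost=occurs, Primary loop down=occurs → all inputs occur → occurs.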